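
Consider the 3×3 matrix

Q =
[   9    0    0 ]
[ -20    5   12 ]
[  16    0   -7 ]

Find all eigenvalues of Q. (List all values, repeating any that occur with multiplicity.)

The characteristic polynomial is p(λ) = det(λI - Q).
Expanding along the first row, p(λ) = λ^3 - 7λ^2 - 53λ + 315.
Try λ = 5: p(5) = 0, so 5 is a root.
Dividing by (λ - 5) leaves λ^2 - 2λ - 63.
The quadratic factors as (λ + 7)·(λ - 9).
Eigenvalues: -7, 5, 9.

-7, 5, 9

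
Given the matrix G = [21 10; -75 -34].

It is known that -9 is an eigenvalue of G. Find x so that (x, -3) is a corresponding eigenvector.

1

We need (G + 9I)v = 0.
G + 9I = [[30, 10], [-75, -25]].
Row 1: (30)·x + (10)·-3 = 0
Row 2: (-75)·x + (-25)·-3 = 0
Solving gives x = 1.
Check: G·(1, -3) = (-9, 27) = -9·(1, -3).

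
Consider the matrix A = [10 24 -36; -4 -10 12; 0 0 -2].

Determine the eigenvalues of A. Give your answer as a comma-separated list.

The characteristic polynomial is p(μ) = det(μI - A).
Expanding along the first row, p(μ) = μ^3 + 2μ^2 - 4μ - 8.
Rational-root test: μ = -2 gives p(-2) = 0.
Dividing by (μ + 2) leaves μ^2 - 4.
The quadratic factors as (μ + 2)·(μ - 2).
Eigenvalues: -2, -2, 2.

-2, -2, 2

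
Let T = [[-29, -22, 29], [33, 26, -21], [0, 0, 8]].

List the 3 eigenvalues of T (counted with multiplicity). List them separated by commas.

Set up det(lambda·I - T) = 0.
Cofactor expansion gives p(lambda) = lambda^3 - 5·lambda^2 - 52·lambda + 224.
Since p(4) = 0, lambda = 4 is a root.
Dividing by (lambda - 4) leaves lambda^2 - lambda - 56.
The quadratic factors as (lambda + 7)·(lambda - 8).
Eigenvalues: -7, 4, 8.

-7, 4, 8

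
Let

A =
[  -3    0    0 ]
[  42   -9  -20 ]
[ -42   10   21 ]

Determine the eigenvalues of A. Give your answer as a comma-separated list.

The characteristic polynomial is p(r) = det(rI - A).
Expanding along the first row, p(r) = r^3 - 9r^2 - 25r + 33.
Rational-root test: r = 1 gives p(1) = 0.
Dividing by (r - 1) leaves r^2 - 8r - 33.
The quadratic factors as (r + 3)·(r - 11).
Eigenvalues: -3, 1, 11.

-3, 1, 11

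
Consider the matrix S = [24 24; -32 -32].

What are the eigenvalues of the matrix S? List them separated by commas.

-8, 0

det(S - rI) = (24 - r)(-32 - r) - (24)·(-32) = r^2 + 8r.
This factors as (r + 8)·r = 0.
Eigenvalues: -8, 0.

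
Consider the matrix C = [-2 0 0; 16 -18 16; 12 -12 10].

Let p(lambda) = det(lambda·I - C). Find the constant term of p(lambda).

p(lambda) = lambda^3 + 10·lambda^2 + 28·lambda + 24.
The constant term is 24.

24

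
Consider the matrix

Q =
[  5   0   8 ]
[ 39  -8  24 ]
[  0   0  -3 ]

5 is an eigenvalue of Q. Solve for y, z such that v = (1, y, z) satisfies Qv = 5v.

We need (Q - 5I)v = 0.
Q - 5I = [[0, 0, 8], [39, -13, 24], [0, 0, -8]].
Row 1: (0)·1 + (0)·y + (8)·z = 0
Row 2: (39)·1 + (-13)·y + (24)·z = 0
Row 3: (0)·1 + (0)·y + (-8)·z = 0
Solving gives y = 3, z = 0.
Check: Q·(1, 3, 0) = (5, 15, 0) = 5·(1, 3, 0).

3, 0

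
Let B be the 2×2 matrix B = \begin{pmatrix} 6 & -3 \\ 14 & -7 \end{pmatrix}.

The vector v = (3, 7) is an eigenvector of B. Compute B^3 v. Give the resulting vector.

(-3, -7)

First find the eigenvalue: Bv = (-3, -7) = -1·(3, 7), so λ = -1.
Then B^3 v = λ^3·v = (-1)^3·(3, 7) = -1·(3, 7) = (-3, -7).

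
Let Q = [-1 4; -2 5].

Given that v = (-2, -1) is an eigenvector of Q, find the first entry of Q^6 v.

First find the eigenvalue: Qv = (-2, -1) = 1·(-2, -1), so λ = 1.
Then Q^6 v = λ^6·v = 1^6·(-2, -1) = 1·(-2, -1) = (-2, -1).

-2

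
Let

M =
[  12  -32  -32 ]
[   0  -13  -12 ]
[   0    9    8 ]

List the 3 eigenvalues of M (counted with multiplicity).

-4, -1, 12

Compute the characteristic polynomial p(lambda) = det(lambda·I - M).
Expanding the 3×3 determinant: p(lambda) = lambda^3 - 7·lambda^2 - 56·lambda - 48.
Rational-root test: lambda = -1 gives p(-1) = 0.
Factor out (lambda + 1): p(lambda) = (lambda + 1)·(lambda^2 - 8·lambda - 48).
The quadratic factors as (lambda + 4)·(lambda - 12).
Eigenvalues: -4, -1, 12.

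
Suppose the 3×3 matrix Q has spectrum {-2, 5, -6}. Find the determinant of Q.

det(Q) is the product of the eigenvalues: (-2) · (5) · (-6) = 60.

60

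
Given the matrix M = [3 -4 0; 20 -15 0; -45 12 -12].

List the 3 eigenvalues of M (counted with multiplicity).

Set up det(λI - M) = 0.
Expanding along the first row, p(λ) = λ^3 + 24λ^2 + 179λ + 420.
Since p(-12) = 0, λ = -12 is a root.
Factor out (λ + 12): p(λ) = (λ + 12)·(λ^2 + 12λ + 35).
The quadratic factors as (λ + 7)·(λ + 5).
Eigenvalues: -12, -7, -5.

-12, -7, -5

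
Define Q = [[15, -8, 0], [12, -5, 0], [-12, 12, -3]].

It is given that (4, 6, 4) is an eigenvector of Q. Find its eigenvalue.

Compute Qv: Q·(4, 6, 4) = (12, 18, 12).
Since Qv = λv, compare component 1: 12 = λ·4, so λ = 3.

3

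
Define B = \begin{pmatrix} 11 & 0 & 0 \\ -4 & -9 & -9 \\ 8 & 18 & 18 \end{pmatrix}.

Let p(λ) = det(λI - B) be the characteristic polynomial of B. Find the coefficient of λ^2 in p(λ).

-20

The coefficient of λ^2 of det(λI - B) is −trace(B).
trace(B) = (11) + (-9) + (18) = 20, so the coefficient is -20.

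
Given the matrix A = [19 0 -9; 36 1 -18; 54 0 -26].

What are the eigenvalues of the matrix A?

-8, 1, 1

Compute the characteristic polynomial p(s) = det(sI - A).
Expanding the 3×3 determinant: p(s) = s^3 + 6s^2 - 15s + 8.
Since p(1) = 0, s = 1 is a root.
Factor out (s - 1): p(s) = (s - 1)·(s^2 + 7s - 8).
The quadratic factors as (s + 8)·(s - 1).
Eigenvalues: -8, 1, 1.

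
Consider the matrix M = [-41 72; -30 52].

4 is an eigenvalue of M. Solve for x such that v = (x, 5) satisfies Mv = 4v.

We need (M - 4I)v = 0.
M - 4I = [[-45, 72], [-30, 48]].
Row 1: (-45)·x + (72)·5 = 0
Row 2: (-30)·x + (48)·5 = 0
Solving gives x = 8.
Check: M·(8, 5) = (32, 20) = 4·(8, 5).

8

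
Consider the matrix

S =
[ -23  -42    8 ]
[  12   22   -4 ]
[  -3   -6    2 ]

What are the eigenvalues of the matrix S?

Compute the characteristic polynomial p(s) = det(sI - S).
Expanding the 3×3 determinant: p(s) = s^3 - s^2 - 4s + 4.
Rational-root test: s = -2 gives p(-2) = 0.
Dividing by (s + 2) leaves s^2 - 3s + 2.
The quadratic factors as (s - 1)·(s - 2).
Eigenvalues: -2, 1, 2.

-2, 1, 2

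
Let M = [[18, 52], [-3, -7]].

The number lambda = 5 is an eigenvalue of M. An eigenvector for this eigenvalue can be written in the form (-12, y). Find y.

We need (M - 5I)v = 0.
M - 5I = [[13, 52], [-3, -12]].
Row 1: (13)·-12 + (52)·y = 0
Row 2: (-3)·-12 + (-12)·y = 0
Solving gives y = 3.
Check: M·(-12, 3) = (-60, 15) = 5·(-12, 3).

3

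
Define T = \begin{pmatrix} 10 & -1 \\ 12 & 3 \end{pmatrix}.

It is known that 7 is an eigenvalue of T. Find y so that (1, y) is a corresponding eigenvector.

We need (T - 7I)v = 0.
T - 7I = [[3, -1], [12, -4]].
Row 1: (3)·1 + (-1)·y = 0
Row 2: (12)·1 + (-4)·y = 0
Solving gives y = 3.
Check: T·(1, 3) = (7, 21) = 7·(1, 3).

3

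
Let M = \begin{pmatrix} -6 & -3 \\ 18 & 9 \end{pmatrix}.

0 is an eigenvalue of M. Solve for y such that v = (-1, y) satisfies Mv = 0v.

We need (M)v = 0.
M = [[-6, -3], [18, 9]].
Row 1: (-6)·-1 + (-3)·y = 0
Row 2: (18)·-1 + (9)·y = 0
Solving gives y = 2.
Check: M·(-1, 2) = (0, 0) = 0·(-1, 2).

2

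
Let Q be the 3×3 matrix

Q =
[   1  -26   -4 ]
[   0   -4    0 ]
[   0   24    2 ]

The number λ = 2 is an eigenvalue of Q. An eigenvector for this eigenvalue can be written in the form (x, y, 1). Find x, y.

We need (Q - 2I)v = 0.
Q - 2I = [[-1, -26, -4], [0, -6, 0], [0, 24, 0]].
Row 1: (-1)·x + (-26)·y + (-4)·1 = 0
Row 2: (0)·x + (-6)·y + (0)·1 = 0
Row 3: (0)·x + (24)·y + (0)·1 = 0
Solving gives x = -4, y = 0.
Check: Q·(-4, 0, 1) = (-8, 0, 2) = 2·(-4, 0, 1).

-4, 0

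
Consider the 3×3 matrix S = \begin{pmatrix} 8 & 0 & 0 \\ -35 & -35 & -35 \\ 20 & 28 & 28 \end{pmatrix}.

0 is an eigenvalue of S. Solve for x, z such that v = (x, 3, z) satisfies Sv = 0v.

We need (S)v = 0.
S = [[8, 0, 0], [-35, -35, -35], [20, 28, 28]].
Row 1: (8)·x + (0)·3 + (0)·z = 0
Row 2: (-35)·x + (-35)·3 + (-35)·z = 0
Row 3: (20)·x + (28)·3 + (28)·z = 0
Solving gives x = 0, z = -3.
Check: S·(0, 3, -3) = (0, 0, 0) = 0·(0, 3, -3).

0, -3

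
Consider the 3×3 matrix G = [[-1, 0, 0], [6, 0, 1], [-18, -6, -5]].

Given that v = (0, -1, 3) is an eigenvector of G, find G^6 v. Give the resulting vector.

First find the eigenvalue: Gv = (0, 3, -9) = -3·(0, -1, 3), so λ = -3.
Then G^6 v = λ^6·v = (-3)^6·(0, -1, 3) = 729·(0, -1, 3) = (0, -729, 2187).

(0, -729, 2187)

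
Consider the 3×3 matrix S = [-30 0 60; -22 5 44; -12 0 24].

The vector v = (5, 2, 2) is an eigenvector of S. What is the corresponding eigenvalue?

-6

Compute Sv: S·(5, 2, 2) = (-30, -12, -12).
Since Sv = λv, compare component 1: -30 = λ·5, so λ = -6.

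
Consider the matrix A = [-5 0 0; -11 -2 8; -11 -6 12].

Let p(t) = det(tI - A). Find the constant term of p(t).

p(t) = t^3 - 5t^2 - 26t + 120.
The constant term is 120.

120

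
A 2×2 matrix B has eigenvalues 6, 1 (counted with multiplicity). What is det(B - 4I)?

-6

If B has eigenvalues 6, 1, then B - 4I has eigenvalues 2, -3.
det(B - 4I) = (2) · (-3) = -6.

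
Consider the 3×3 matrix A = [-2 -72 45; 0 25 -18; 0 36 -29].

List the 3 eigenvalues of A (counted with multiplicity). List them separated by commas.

Compute the characteristic polynomial p(μ) = det(μI - A).
Expanding along the first row, p(μ) = μ^3 + 6μ^2 - 69μ - 154.
Try μ = 7: p(7) = 0, so 7 is a root.
Dividing by (μ - 7) leaves μ^2 + 13μ + 22.
The quadratic factors as (μ + 11)·(μ + 2).
Eigenvalues: -11, -2, 7.

-11, -2, 7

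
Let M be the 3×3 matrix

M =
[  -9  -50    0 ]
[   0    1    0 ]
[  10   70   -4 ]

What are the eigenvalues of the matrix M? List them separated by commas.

Set up det(lambda·I - M) = 0.
Expanding the 3×3 determinant: p(lambda) = lambda^3 + 12·lambda^2 + 23·lambda - 36.
Since p(-9) = 0, lambda = -9 is a root.
Factor out (lambda + 9): p(lambda) = (lambda + 9)·(lambda^2 + 3·lambda - 4).
The quadratic factors as (lambda + 4)·(lambda - 1).
Eigenvalues: -9, -4, 1.

-9, -4, 1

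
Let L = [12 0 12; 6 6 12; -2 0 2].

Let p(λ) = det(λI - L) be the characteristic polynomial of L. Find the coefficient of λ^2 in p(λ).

-20

The coefficient of λ^2 of det(λI - L) is −trace(L).
trace(L) = (12) + (6) + (2) = 20, so the coefficient is -20.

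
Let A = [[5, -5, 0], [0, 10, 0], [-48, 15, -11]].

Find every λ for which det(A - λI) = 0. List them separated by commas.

The characteristic polynomial is p(lambda) = det(lambda·I - A).
Cofactor expansion gives p(lambda) = lambda^3 - 4·lambda^2 - 115·lambda + 550.
Try lambda = 5: p(5) = 0, so 5 is a root.
Factor out (lambda - 5): p(lambda) = (lambda - 5)·(lambda^2 + lambda - 110).
The quadratic factors as (lambda + 11)·(lambda - 10).
Eigenvalues: -11, 5, 10.

-11, 5, 10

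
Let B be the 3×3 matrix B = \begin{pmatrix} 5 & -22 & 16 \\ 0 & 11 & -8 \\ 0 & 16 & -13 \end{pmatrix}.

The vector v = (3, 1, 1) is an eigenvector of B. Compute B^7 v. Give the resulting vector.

First find the eigenvalue: Bv = (9, 3, 3) = 3·(3, 1, 1), so λ = 3.
Then B^7 v = λ^7·v = 3^7·(3, 1, 1) = 2187·(3, 1, 1) = (6561, 2187, 2187).

(6561, 2187, 2187)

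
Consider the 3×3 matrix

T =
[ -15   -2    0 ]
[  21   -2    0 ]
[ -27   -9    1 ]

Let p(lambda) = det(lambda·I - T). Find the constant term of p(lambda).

p(lambda) = lambda^3 + 16·lambda^2 + 55·lambda - 72.
The constant term is -72.

-72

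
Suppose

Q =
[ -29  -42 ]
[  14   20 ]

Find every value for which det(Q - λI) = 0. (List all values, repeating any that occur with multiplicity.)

det(Q - μI) = (-29 - μ)(20 - μ) - (-42)·(14) = μ^2 + 9μ + 8.
This factors as (μ + 8)·(μ + 1) = 0.
Eigenvalues: -8, -1.

-8, -1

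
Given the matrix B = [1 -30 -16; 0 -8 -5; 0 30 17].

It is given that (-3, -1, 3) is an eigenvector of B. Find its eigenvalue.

Compute Bv: B·(-3, -1, 3) = (-21, -7, 21).
Since Bv = λv, compare component 1: -21 = λ·-3, so λ = 7.

7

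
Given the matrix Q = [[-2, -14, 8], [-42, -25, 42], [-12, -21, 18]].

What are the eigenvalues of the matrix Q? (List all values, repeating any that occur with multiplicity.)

The characteristic polynomial is p(t) = det(tI - Q).
Expanding the 3×3 determinant: p(t) = t^3 + 9t^2 - 46t - 264.
Try t = -4: p(-4) = 0, so -4 is a root.
Factor out (t + 4): p(t) = (t + 4)·(t^2 + 5t - 66).
The quadratic factors as (t + 11)·(t - 6).
Eigenvalues: -11, -4, 6.

-11, -4, 6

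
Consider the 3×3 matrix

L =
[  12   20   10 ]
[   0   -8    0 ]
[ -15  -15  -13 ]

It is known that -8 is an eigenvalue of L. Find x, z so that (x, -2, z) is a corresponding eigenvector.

2, 0

We need (L + 8I)v = 0.
L + 8I = [[20, 20, 10], [0, 0, 0], [-15, -15, -5]].
Row 1: (20)·x + (20)·-2 + (10)·z = 0
Row 2: (0)·x + (0)·-2 + (0)·z = 0
Row 3: (-15)·x + (-15)·-2 + (-5)·z = 0
Solving gives x = 2, z = 0.
Check: L·(2, -2, 0) = (-16, 16, 0) = -8·(2, -2, 0).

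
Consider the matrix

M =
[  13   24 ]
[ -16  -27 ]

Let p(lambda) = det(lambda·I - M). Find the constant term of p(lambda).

33

p(lambda) = lambda^2 + 14·lambda + 33.
The constant term is 33.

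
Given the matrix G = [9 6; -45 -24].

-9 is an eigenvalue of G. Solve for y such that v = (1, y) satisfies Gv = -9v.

We need (G + 9I)v = 0.
G + 9I = [[18, 6], [-45, -15]].
Row 1: (18)·1 + (6)·y = 0
Row 2: (-45)·1 + (-15)·y = 0
Solving gives y = -3.
Check: G·(1, -3) = (-9, 27) = -9·(1, -3).

-3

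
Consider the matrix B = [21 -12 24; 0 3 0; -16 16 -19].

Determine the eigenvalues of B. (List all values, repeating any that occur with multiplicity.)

-3, 3, 5

Set up det(μI - B) = 0.
Expanding along the first row, p(μ) = μ^3 - 5μ^2 - 9μ + 45.
Since p(-3) = 0, μ = -3 is a root.
Dividing by (μ + 3) leaves μ^2 - 8μ + 15.
The quadratic factors as (μ - 3)·(μ - 5).
Eigenvalues: -3, 3, 5.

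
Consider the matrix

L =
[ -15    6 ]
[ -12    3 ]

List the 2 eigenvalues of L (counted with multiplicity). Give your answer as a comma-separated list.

-9, -3

det(L - tI) = (-15 - t)(3 - t) - (6)·(-12) = t^2 + 12t + 27.
This factors as (t + 9)·(t + 3) = 0.
Eigenvalues: -9, -3.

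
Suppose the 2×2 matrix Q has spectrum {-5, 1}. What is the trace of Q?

-4

trace(Q) is the sum of the eigenvalues: (-5) + (1) = -4.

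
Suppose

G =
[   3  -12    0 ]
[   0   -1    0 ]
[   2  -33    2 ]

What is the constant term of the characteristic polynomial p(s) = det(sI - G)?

6

p(0) = det(0·I − G) = det(−G) = (−1)^3·det(G).
det(G) = -6, so p(0) = 6.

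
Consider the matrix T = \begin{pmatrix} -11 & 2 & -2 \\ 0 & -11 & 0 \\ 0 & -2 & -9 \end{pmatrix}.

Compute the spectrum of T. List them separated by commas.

-11, -11, -9

Compute the characteristic polynomial p(s) = det(sI - T).
Expanding the 3×3 determinant: p(s) = s^3 + 31s^2 + 319s + 1089.
Try s = -11: p(-11) = 0, so -11 is a root.
Factor out (s + 11): p(s) = (s + 11)·(s^2 + 20s + 99).
The quadratic factors as (s + 11)·(s + 9).
Eigenvalues: -11, -11, -9.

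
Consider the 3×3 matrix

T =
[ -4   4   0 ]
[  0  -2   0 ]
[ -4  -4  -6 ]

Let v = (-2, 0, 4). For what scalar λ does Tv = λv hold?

Compute Tv: T·(-2, 0, 4) = (8, 0, -16).
Since Tv = λv, compare component 1: 8 = λ·-2, so λ = -4.

-4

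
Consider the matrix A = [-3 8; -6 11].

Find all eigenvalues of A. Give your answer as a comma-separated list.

det(A - rI) = (-3 - r)(11 - r) - (8)·(-6) = r^2 - 8r + 15.
This factors as (r - 3)·(r - 5) = 0.
Eigenvalues: 3, 5.

3, 5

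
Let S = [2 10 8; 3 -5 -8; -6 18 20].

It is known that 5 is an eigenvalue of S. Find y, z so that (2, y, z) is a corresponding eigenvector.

We need (S - 5I)v = 0.
S - 5I = [[-3, 10, 8], [3, -10, -8], [-6, 18, 15]].
Row 1: (-3)·2 + (10)·y + (8)·z = 0
Row 2: (3)·2 + (-10)·y + (-8)·z = 0
Row 3: (-6)·2 + (18)·y + (15)·z = 0
Solving gives y = -1, z = 2.
Check: S·(2, -1, 2) = (10, -5, 10) = 5·(2, -1, 2).

-1, 2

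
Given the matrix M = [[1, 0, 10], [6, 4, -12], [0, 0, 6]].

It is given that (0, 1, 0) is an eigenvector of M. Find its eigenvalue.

Compute Mv: M·(0, 1, 0) = (0, 4, 0).
Since Mv = λv, compare component 2: 4 = λ·1, so λ = 4.

4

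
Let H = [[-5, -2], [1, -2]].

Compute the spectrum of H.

-4, -3

det(H - λI) = (-5 - λ)(-2 - λ) - (-2)·(1) = λ^2 + 7λ + 12.
This factors as (λ + 4)·(λ + 3) = 0.
Eigenvalues: -4, -3.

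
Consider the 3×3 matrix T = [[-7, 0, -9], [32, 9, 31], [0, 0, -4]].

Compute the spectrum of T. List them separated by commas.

-7, -4, 9

Set up det(tI - T) = 0.
Expanding the 3×3 determinant: p(t) = t^3 + 2t^2 - 71t - 252.
Try t = -4: p(-4) = 0, so -4 is a root.
Factor out (t + 4): p(t) = (t + 4)·(t^2 - 2t - 63).
The quadratic factors as (t + 7)·(t - 9).
Eigenvalues: -7, -4, 9.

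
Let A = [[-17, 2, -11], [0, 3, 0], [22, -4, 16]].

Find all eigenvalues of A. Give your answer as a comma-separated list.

Set up det(λI - A) = 0.
Expanding the 3×3 determinant: p(λ) = λ^3 - 2λ^2 - 33λ + 90.
Try λ = 3: p(3) = 0, so 3 is a root.
Factor out (λ - 3): p(λ) = (λ - 3)·(λ^2 + λ - 30).
The quadratic factors as (λ + 6)·(λ - 5).
Eigenvalues: -6, 3, 5.

-6, 3, 5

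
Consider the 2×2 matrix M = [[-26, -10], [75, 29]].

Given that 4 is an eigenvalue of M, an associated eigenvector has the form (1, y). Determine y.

We need (M - 4I)v = 0.
M - 4I = [[-30, -10], [75, 25]].
Row 1: (-30)·1 + (-10)·y = 0
Row 2: (75)·1 + (25)·y = 0
Solving gives y = -3.
Check: M·(1, -3) = (4, -12) = 4·(1, -3).

-3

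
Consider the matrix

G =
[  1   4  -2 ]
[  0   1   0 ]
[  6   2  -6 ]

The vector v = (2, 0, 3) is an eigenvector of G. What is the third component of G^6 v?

192

First find the eigenvalue: Gv = (-4, 0, -6) = -2·(2, 0, 3), so λ = -2.
Then G^6 v = λ^6·v = (-2)^6·(2, 0, 3) = 64·(2, 0, 3) = (128, 0, 192).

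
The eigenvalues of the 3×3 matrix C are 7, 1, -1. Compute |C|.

det(C) is the product of the eigenvalues: (7) · (1) · (-1) = -7.

-7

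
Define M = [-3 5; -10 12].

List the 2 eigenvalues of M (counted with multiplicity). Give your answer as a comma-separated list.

det(M - sI) = (-3 - s)(12 - s) - (5)·(-10) = s^2 - 9s + 14.
This factors as (s - 2)·(s - 7) = 0.
Eigenvalues: 2, 7.

2, 7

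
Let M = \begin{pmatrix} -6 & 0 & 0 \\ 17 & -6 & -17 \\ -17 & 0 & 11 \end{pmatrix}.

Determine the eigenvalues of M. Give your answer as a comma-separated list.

-6, -6, 11

The characteristic polynomial is p(r) = det(rI - M).
Expanding the 3×3 determinant: p(r) = r^3 + r^2 - 96r - 396.
Rational-root test: r = 11 gives p(11) = 0.
Factor out (r - 11): p(r) = (r - 11)·(r^2 + 12r + 36).
The quadratic factor is (r + 6)^2.
Eigenvalues: -6, -6, 11.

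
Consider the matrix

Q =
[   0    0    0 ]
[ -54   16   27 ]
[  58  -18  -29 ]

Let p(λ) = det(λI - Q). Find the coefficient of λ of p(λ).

22

p(λ) = λ^3 + 13λ^2 + 22λ.
The coefficient of λ is 22.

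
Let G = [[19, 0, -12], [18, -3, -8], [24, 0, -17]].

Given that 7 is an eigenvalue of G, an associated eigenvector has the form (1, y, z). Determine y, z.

1, 1

We need (G - 7I)v = 0.
G - 7I = [[12, 0, -12], [18, -10, -8], [24, 0, -24]].
Row 1: (12)·1 + (0)·y + (-12)·z = 0
Row 2: (18)·1 + (-10)·y + (-8)·z = 0
Row 3: (24)·1 + (0)·y + (-24)·z = 0
Solving gives y = 1, z = 1.
Check: G·(1, 1, 1) = (7, 7, 7) = 7·(1, 1, 1).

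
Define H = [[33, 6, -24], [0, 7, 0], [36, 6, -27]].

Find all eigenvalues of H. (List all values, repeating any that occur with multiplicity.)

-3, 7, 9

Compute the characteristic polynomial p(λ) = det(λI - H).
Cofactor expansion gives p(λ) = λ^3 - 13λ^2 + 15λ + 189.
Rational-root test: λ = -3 gives p(-3) = 0.
Dividing by (λ + 3) leaves λ^2 - 16λ + 63.
The quadratic factors as (λ - 7)·(λ - 9).
Eigenvalues: -3, 7, 9.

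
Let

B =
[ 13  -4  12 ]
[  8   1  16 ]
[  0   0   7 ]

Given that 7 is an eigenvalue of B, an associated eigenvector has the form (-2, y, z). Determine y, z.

We need (B - 7I)v = 0.
B - 7I = [[6, -4, 12], [8, -6, 16], [0, 0, 0]].
Row 1: (6)·-2 + (-4)·y + (12)·z = 0
Row 2: (8)·-2 + (-6)·y + (16)·z = 0
Row 3: (0)·-2 + (0)·y + (0)·z = 0
Solving gives y = 0, z = 1.
Check: B·(-2, 0, 1) = (-14, 0, 7) = 7·(-2, 0, 1).

0, 1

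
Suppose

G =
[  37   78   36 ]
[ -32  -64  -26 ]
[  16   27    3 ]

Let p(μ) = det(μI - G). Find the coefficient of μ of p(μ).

p(μ) = μ^3 + 24μ^2 + 173μ + 330.
The coefficient of μ is 173.

173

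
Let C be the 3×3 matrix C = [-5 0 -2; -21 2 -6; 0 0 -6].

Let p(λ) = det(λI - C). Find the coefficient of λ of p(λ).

p(λ) = λ^3 + 9λ^2 + 8λ - 60.
The coefficient of λ is 8.

8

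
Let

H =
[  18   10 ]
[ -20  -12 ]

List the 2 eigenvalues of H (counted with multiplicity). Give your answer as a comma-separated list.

det(H - lambda·I) = (18 - lambda)(-12 - lambda) - (10)·(-20) = lambda^2 - 6·lambda - 16.
This factors as (lambda + 2)·(lambda - 8) = 0.
Eigenvalues: -2, 8.

-2, 8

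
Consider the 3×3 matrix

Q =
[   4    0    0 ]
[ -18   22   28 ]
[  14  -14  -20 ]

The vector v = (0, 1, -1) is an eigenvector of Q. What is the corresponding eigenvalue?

-6

Compute Qv: Q·(0, 1, -1) = (0, -6, 6).
Since Qv = λv, compare component 2: -6 = λ·1, so λ = -6.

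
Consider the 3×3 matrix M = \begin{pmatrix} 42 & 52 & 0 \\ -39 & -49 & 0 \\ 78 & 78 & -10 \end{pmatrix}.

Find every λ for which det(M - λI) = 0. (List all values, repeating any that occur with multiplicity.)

-10, -10, 3

The characteristic polynomial is p(t) = det(tI - M).
Expanding the 3×3 determinant: p(t) = t^3 + 17t^2 + 40t - 300.
Since p(3) = 0, t = 3 is a root.
Factor out (t - 3): p(t) = (t - 3)·(t^2 + 20t + 100).
The quadratic factor is (t + 10)^2.
Eigenvalues: -10, -10, 3.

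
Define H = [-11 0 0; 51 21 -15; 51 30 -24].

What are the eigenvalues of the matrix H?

-11, -9, 6

Compute the characteristic polynomial p(lambda) = det(lambda·I - H).
Cofactor expansion gives p(lambda) = lambda^3 + 14·lambda^2 - 21·lambda - 594.
Since p(6) = 0, lambda = 6 is a root.
Factor out (lambda - 6): p(lambda) = (lambda - 6)·(lambda^2 + 20·lambda + 99).
The quadratic factors as (lambda + 11)·(lambda + 9).
Eigenvalues: -11, -9, 6.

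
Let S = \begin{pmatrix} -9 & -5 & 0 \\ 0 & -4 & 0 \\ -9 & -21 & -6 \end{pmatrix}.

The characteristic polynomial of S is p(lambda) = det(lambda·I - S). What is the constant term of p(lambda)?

216

p(lambda) = lambda^3 + 19·lambda^2 + 114·lambda + 216.
The constant term is 216.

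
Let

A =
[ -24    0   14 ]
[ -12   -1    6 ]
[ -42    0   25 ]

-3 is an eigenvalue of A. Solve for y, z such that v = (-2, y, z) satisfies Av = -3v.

-3, -3

We need (A + 3I)v = 0.
A + 3I = [[-21, 0, 14], [-12, 2, 6], [-42, 0, 28]].
Row 1: (-21)·-2 + (0)·y + (14)·z = 0
Row 2: (-12)·-2 + (2)·y + (6)·z = 0
Row 3: (-42)·-2 + (0)·y + (28)·z = 0
Solving gives y = -3, z = -3.
Check: A·(-2, -3, -3) = (6, 9, 9) = -3·(-2, -3, -3).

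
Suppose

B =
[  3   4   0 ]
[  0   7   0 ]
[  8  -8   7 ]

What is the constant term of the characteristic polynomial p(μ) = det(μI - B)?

p(0) = det(0·I − B) = det(−B) = (−1)^3·det(B).
det(B) = 147, so p(0) = -147.

-147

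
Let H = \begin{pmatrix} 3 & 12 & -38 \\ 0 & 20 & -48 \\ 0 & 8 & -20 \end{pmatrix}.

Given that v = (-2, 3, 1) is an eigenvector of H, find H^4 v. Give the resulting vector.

First find the eigenvalue: Hv = (-8, 12, 4) = 4·(-2, 3, 1), so λ = 4.
Then H^4 v = λ^4·v = 4^4·(-2, 3, 1) = 256·(-2, 3, 1) = (-512, 768, 256).

(-512, 768, 256)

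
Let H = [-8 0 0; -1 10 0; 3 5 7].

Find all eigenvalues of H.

H is lower triangular, so its eigenvalues are the diagonal entries.
Diagonal: -8, 10, 7.

-8, 7, 10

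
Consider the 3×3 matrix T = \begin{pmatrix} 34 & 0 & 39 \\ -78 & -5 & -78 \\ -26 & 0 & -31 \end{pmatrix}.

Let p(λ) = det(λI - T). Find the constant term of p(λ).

-200

p(λ) = λ^3 + 2λ^2 - 55λ - 200.
The constant term is -200.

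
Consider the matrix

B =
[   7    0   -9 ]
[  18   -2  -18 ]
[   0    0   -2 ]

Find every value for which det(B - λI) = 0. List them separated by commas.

Compute the characteristic polynomial p(λ) = det(λI - B).
Expanding the 3×3 determinant: p(λ) = λ^3 - 3λ^2 - 24λ - 28.
Try λ = -2: p(-2) = 0, so -2 is a root.
Factor out (λ + 2): p(λ) = (λ + 2)·(λ^2 - 5λ - 14).
The quadratic factors as (λ + 2)·(λ - 7).
Eigenvalues: -2, -2, 7.

-2, -2, 7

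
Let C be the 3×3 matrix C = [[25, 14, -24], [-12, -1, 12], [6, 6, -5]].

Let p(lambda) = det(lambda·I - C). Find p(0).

-77

p(0) = det(0·I − C) = det(−C) = (−1)^3·det(C).
det(C) = 77, so p(0) = -77.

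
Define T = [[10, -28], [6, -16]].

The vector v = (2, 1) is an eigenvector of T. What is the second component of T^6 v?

4096

First find the eigenvalue: Tv = (-8, -4) = -4·(2, 1), so λ = -4.
Then T^6 v = λ^6·v = (-4)^6·(2, 1) = 4096·(2, 1) = (8192, 4096).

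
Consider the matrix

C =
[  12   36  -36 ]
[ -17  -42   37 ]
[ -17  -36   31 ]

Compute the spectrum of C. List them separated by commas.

-6, -5, 12

The characteristic polynomial is p(r) = det(rI - C).
Expanding along the first row, p(r) = r^3 - r^2 - 102r - 360.
Since p(-6) = 0, r = -6 is a root.
Factor out (r + 6): p(r) = (r + 6)·(r^2 - 7r - 60).
The quadratic factors as (r + 5)·(r - 12).
Eigenvalues: -6, -5, 12.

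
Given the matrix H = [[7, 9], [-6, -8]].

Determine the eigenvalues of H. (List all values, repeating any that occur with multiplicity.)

-2, 1

det(H - λI) = (7 - λ)(-8 - λ) - (9)·(-6) = λ^2 + λ - 2.
This factors as (λ + 2)·(λ - 1) = 0.
Eigenvalues: -2, 1.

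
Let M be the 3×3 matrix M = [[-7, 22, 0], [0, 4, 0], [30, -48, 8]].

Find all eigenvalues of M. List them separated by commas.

Set up det(tI - M) = 0.
Expanding along the first row, p(t) = t^3 - 5t^2 - 52t + 224.
Try t = 8: p(8) = 0, so 8 is a root.
Factor out (t - 8): p(t) = (t - 8)·(t^2 + 3t - 28).
The quadratic factors as (t + 7)·(t - 4).
Eigenvalues: -7, 4, 8.

-7, 4, 8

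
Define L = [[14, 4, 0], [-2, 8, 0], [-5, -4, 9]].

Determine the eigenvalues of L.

Set up det(λI - L) = 0.
Cofactor expansion gives p(λ) = λ^3 - 31λ^2 + 318λ - 1080.
Try λ = 12: p(12) = 0, so 12 is a root.
Factor out (λ - 12): p(λ) = (λ - 12)·(λ^2 - 19λ + 90).
The quadratic factors as (λ - 9)·(λ - 10).
Eigenvalues: 9, 10, 12.

9, 10, 12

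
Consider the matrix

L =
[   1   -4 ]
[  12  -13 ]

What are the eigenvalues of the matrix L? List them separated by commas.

det(L - sI) = (1 - s)(-13 - s) - (-4)·(12) = s^2 + 12s + 35.
This factors as (s + 7)·(s + 5) = 0.
Eigenvalues: -7, -5.

-7, -5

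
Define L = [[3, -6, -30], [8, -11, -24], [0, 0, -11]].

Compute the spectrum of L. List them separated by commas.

Compute the characteristic polynomial p(λ) = det(λI - L).
Cofactor expansion gives p(λ) = λ^3 + 19λ^2 + 103λ + 165.
Try λ = -5: p(-5) = 0, so -5 is a root.
Dividing by (λ + 5) leaves λ^2 + 14λ + 33.
The quadratic factors as (λ + 11)·(λ + 3).
Eigenvalues: -11, -5, -3.

-11, -5, -3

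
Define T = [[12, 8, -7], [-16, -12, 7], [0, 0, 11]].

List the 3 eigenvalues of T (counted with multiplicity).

-4, 4, 11

Compute the characteristic polynomial p(s) = det(sI - T).
Cofactor expansion gives p(s) = s^3 - 11s^2 - 16s + 176.
Rational-root test: s = 4 gives p(4) = 0.
Factor out (s - 4): p(s) = (s - 4)·(s^2 - 7s - 44).
The quadratic factors as (s + 4)·(s - 11).
Eigenvalues: -4, 4, 11.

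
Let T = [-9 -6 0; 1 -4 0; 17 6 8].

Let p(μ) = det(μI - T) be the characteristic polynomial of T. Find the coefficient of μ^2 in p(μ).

5

The coefficient of μ^2 of det(μI - T) is −trace(T).
trace(T) = (-9) + (-4) + (8) = -5, so the coefficient is 5.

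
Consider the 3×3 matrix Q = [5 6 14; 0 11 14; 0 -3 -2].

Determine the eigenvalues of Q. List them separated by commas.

4, 5, 5

The characteristic polynomial is p(s) = det(sI - Q).
Expanding along the first row, p(s) = s^3 - 14s^2 + 65s - 100.
Since p(4) = 0, s = 4 is a root.
Factor out (s - 4): p(s) = (s - 4)·(s^2 - 10s + 25).
The quadratic factor is (s - 5)^2.
Eigenvalues: 4, 5, 5.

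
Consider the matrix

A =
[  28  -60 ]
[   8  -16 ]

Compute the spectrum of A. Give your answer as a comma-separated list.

det(A - μI) = (28 - μ)(-16 - μ) - (-60)·(8) = μ^2 - 12μ + 32.
This factors as (μ - 4)·(μ - 8) = 0.
Eigenvalues: 4, 8.

4, 8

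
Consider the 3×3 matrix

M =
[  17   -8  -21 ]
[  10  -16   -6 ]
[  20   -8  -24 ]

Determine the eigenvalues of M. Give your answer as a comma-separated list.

-12, -8, -3

Compute the characteristic polynomial p(s) = det(sI - M).
Expanding along the first row, p(s) = s^3 + 23s^2 + 156s + 288.
Try s = -8: p(-8) = 0, so -8 is a root.
Factor out (s + 8): p(s) = (s + 8)·(s^2 + 15s + 36).
The quadratic factors as (s + 12)·(s + 3).
Eigenvalues: -12, -8, -3.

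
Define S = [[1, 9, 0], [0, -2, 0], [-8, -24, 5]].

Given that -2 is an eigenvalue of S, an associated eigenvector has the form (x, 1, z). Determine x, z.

-3, 0

We need (S + 2I)v = 0.
S + 2I = [[3, 9, 0], [0, 0, 0], [-8, -24, 7]].
Row 1: (3)·x + (9)·1 + (0)·z = 0
Row 2: (0)·x + (0)·1 + (0)·z = 0
Row 3: (-8)·x + (-24)·1 + (7)·z = 0
Solving gives x = -3, z = 0.
Check: S·(-3, 1, 0) = (6, -2, 0) = -2·(-3, 1, 0).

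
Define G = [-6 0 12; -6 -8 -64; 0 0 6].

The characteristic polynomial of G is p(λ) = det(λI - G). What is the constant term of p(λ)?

p(λ) = λ^3 + 8λ^2 - 36λ - 288.
The constant term is -288.

-288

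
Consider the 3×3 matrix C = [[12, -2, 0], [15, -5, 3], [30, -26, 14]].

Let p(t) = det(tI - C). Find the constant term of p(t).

p(t) = t^3 - 21t^2 + 146t - 336.
The constant term is -336.

-336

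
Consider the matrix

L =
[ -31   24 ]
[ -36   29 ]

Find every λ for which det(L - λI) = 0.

-7, 5

det(L - sI) = (-31 - s)(29 - s) - (24)·(-36) = s^2 + 2s - 35.
This factors as (s + 7)·(s - 5) = 0.
Eigenvalues: -7, 5.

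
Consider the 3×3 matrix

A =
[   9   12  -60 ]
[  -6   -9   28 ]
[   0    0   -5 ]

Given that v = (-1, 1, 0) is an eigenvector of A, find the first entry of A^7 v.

2187

First find the eigenvalue: Av = (3, -3, 0) = -3·(-1, 1, 0), so λ = -3.
Then A^7 v = λ^7·v = (-3)^7·(-1, 1, 0) = -2187·(-1, 1, 0) = (2187, -2187, 0).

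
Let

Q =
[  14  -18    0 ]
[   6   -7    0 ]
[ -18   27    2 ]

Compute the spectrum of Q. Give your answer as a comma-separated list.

The characteristic polynomial is p(μ) = det(μI - Q).
Expanding along the first row, p(μ) = μ^3 - 9μ^2 + 24μ - 20.
Rational-root test: μ = 2 gives p(2) = 0.
Dividing by (μ - 2) leaves μ^2 - 7μ + 10.
The quadratic factors as (μ - 2)·(μ - 5).
Eigenvalues: 2, 2, 5.

2, 2, 5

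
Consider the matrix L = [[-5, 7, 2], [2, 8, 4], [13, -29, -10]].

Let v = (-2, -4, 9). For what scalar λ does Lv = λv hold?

0

Compute Lv: L·(-2, -4, 9) = (0, 0, 0).
Since Lv = λv, compare component 1: 0 = λ·-2, so λ = 0.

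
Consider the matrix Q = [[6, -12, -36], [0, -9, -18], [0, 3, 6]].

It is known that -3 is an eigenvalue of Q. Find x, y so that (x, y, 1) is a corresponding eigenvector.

0, -3

We need (Q + 3I)v = 0.
Q + 3I = [[9, -12, -36], [0, -6, -18], [0, 3, 9]].
Row 1: (9)·x + (-12)·y + (-36)·1 = 0
Row 2: (0)·x + (-6)·y + (-18)·1 = 0
Row 3: (0)·x + (3)·y + (9)·1 = 0
Solving gives x = 0, y = -3.
Check: Q·(0, -3, 1) = (0, 9, -3) = -3·(0, -3, 1).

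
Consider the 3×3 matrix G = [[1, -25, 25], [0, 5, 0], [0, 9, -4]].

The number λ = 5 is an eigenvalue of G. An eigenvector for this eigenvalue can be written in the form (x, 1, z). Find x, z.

0, 1

We need (G - 5I)v = 0.
G - 5I = [[-4, -25, 25], [0, 0, 0], [0, 9, -9]].
Row 1: (-4)·x + (-25)·1 + (25)·z = 0
Row 2: (0)·x + (0)·1 + (0)·z = 0
Row 3: (0)·x + (9)·1 + (-9)·z = 0
Solving gives x = 0, z = 1.
Check: G·(0, 1, 1) = (0, 5, 5) = 5·(0, 1, 1).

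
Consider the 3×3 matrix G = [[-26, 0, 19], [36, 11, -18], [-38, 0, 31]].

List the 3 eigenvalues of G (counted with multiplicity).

The characteristic polynomial is p(μ) = det(μI - G).
Cofactor expansion gives p(μ) = μ^3 - 16μ^2 - 29μ + 924.
Try μ = -7: p(-7) = 0, so -7 is a root.
Factor out (μ + 7): p(μ) = (μ + 7)·(μ^2 - 23μ + 132).
The quadratic factors as (μ - 11)·(μ - 12).
Eigenvalues: -7, 11, 12.

-7, 11, 12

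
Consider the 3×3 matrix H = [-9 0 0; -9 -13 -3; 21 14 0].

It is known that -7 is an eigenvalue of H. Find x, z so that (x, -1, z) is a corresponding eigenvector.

0, 2

We need (H + 7I)v = 0.
H + 7I = [[-2, 0, 0], [-9, -6, -3], [21, 14, 7]].
Row 1: (-2)·x + (0)·-1 + (0)·z = 0
Row 2: (-9)·x + (-6)·-1 + (-3)·z = 0
Row 3: (21)·x + (14)·-1 + (7)·z = 0
Solving gives x = 0, z = 2.
Check: H·(0, -1, 2) = (0, 7, -14) = -7·(0, -1, 2).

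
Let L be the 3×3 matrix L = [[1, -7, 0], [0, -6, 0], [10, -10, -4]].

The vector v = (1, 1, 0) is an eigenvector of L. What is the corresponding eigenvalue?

Compute Lv: L·(1, 1, 0) = (-6, -6, 0).
Since Lv = λv, compare component 1: -6 = λ·1, so λ = -6.

-6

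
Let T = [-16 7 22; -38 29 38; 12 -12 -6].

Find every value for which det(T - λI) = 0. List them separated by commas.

-9, 6, 10

Compute the characteristic polynomial p(t) = det(tI - T).
Expanding along the first row, p(t) = t^3 - 7t^2 - 84t + 540.
Try t = 10: p(10) = 0, so 10 is a root.
Dividing by (t - 10) leaves t^2 + 3t - 54.
The quadratic factors as (t + 9)·(t - 6).
Eigenvalues: -9, 6, 10.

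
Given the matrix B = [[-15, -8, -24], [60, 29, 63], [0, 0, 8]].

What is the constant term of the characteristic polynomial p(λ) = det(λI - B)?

-360

p(0) = det(0·I − B) = det(−B) = (−1)^3·det(B).
det(B) = 360, so p(0) = -360.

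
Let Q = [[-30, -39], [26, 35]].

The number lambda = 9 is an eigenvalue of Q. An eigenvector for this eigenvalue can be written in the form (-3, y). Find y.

We need (Q - 9I)v = 0.
Q - 9I = [[-39, -39], [26, 26]].
Row 1: (-39)·-3 + (-39)·y = 0
Row 2: (26)·-3 + (26)·y = 0
Solving gives y = 3.
Check: Q·(-3, 3) = (-27, 27) = 9·(-3, 3).

3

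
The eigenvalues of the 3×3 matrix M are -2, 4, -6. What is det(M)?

48

det(M) is the product of the eigenvalues: (-2) · (4) · (-6) = 48.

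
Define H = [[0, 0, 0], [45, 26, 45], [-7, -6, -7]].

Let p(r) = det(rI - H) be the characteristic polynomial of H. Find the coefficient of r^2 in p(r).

The coefficient of r^2 of det(rI - H) is −trace(H).
trace(H) = (0) + (26) + (-7) = 19, so the coefficient is -19.

-19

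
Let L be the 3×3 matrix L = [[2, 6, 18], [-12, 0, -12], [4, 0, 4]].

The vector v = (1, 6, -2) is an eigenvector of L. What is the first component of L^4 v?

First find the eigenvalue: Lv = (2, 12, -4) = 2·(1, 6, -2), so λ = 2.
Then L^4 v = λ^4·v = 2^4·(1, 6, -2) = 16·(1, 6, -2) = (16, 96, -32).

16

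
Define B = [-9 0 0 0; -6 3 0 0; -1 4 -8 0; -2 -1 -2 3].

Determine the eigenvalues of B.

-9, -8, 3, 3

B is lower triangular, so its eigenvalues are the diagonal entries.
Diagonal: -9, 3, -8, 3.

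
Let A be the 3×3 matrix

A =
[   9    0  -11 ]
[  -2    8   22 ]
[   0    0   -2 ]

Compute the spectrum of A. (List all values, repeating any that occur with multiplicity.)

The characteristic polynomial is p(r) = det(rI - A).
Expanding the 3×3 determinant: p(r) = r^3 - 15r^2 + 38r + 144.
Try r = 9: p(9) = 0, so 9 is a root.
Dividing by (r - 9) leaves r^2 - 6r - 16.
The quadratic factors as (r + 2)·(r - 8).
Eigenvalues: -2, 8, 9.

-2, 8, 9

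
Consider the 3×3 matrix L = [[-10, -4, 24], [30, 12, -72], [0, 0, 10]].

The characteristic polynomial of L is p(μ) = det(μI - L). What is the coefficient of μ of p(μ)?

p(μ) = μ^3 - 12μ^2 + 20μ.
The coefficient of μ is 20.

20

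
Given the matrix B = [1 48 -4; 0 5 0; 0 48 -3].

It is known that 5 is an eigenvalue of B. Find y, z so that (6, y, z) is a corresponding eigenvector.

1, 6

We need (B - 5I)v = 0.
B - 5I = [[-4, 48, -4], [0, 0, 0], [0, 48, -8]].
Row 1: (-4)·6 + (48)·y + (-4)·z = 0
Row 2: (0)·6 + (0)·y + (0)·z = 0
Row 3: (0)·6 + (48)·y + (-8)·z = 0
Solving gives y = 1, z = 6.
Check: B·(6, 1, 6) = (30, 5, 30) = 5·(6, 1, 6).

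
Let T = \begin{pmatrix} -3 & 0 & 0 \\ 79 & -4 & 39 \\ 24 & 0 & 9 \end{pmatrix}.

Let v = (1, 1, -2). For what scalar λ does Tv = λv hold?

-3

Compute Tv: T·(1, 1, -2) = (-3, -3, 6).
Since Tv = λv, compare component 1: -3 = λ·1, so λ = -3.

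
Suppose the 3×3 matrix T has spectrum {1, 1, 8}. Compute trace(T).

10

trace(T) is the sum of the eigenvalues: (1) + (1) + (8) = 10.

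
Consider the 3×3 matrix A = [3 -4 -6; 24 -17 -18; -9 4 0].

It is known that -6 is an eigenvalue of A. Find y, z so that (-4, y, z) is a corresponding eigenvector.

-12, 2

We need (A + 6I)v = 0.
A + 6I = [[9, -4, -6], [24, -11, -18], [-9, 4, 6]].
Row 1: (9)·-4 + (-4)·y + (-6)·z = 0
Row 2: (24)·-4 + (-11)·y + (-18)·z = 0
Row 3: (-9)·-4 + (4)·y + (6)·z = 0
Solving gives y = -12, z = 2.
Check: A·(-4, -12, 2) = (24, 72, -12) = -6·(-4, -12, 2).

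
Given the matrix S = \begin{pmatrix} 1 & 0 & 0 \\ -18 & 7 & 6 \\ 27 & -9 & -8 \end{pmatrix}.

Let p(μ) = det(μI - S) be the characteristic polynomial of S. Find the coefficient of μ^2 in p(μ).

The coefficient of μ^2 of det(μI - S) is −trace(S).
trace(S) = (1) + (7) + (-8) = 0, so the coefficient is 0.

0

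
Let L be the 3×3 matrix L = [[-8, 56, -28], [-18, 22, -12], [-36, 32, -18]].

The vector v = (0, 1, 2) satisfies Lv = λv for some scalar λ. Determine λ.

-2

Compute Lv: L·(0, 1, 2) = (0, -2, -4).
Since Lv = λv, compare component 2: -2 = λ·1, so λ = -2.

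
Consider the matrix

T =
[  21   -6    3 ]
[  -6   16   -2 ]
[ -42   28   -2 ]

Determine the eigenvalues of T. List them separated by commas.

Set up det(μI - T) = 0.
Expanding the 3×3 determinant: p(μ) = μ^3 - 35μ^2 + 408μ - 1584.
Rational-root test: μ = 11 gives p(11) = 0.
Factor out (μ - 11): p(μ) = (μ - 11)·(μ^2 - 24μ + 144).
The quadratic factor is (μ - 12)^2.
Eigenvalues: 11, 12, 12.

11, 12, 12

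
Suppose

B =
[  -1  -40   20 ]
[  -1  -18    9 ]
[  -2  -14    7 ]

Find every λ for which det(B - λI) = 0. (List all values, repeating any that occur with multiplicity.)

-11, -1, 0

Set up det(μI - B) = 0.
Expanding the 3×3 determinant: p(μ) = μ^3 + 12μ^2 + 11μ.
Rational-root test: μ = 0 gives p(0) = 0.
Dividing by μ leaves μ^2 + 12μ + 11.
The quadratic factors as (μ + 11)·(μ + 1).
Eigenvalues: -11, -1, 0.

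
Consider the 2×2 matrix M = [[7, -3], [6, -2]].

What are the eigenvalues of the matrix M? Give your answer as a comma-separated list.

det(M - λI) = (7 - λ)(-2 - λ) - (-3)·(6) = λ^2 - 5λ + 4.
This factors as (λ - 1)·(λ - 4) = 0.
Eigenvalues: 1, 4.

1, 4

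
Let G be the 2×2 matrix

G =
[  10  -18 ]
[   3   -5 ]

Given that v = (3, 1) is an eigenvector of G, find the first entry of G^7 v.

49152

First find the eigenvalue: Gv = (12, 4) = 4·(3, 1), so λ = 4.
Then G^7 v = λ^7·v = 4^7·(3, 1) = 16384·(3, 1) = (49152, 16384).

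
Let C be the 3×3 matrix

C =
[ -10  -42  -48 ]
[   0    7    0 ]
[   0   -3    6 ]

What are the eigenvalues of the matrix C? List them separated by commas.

-10, 6, 7

The characteristic polynomial is p(μ) = det(μI - C).
Expanding along the first row, p(μ) = μ^3 - 3μ^2 - 88μ + 420.
Rational-root test: μ = 6 gives p(6) = 0.
Dividing by (μ - 6) leaves μ^2 + 3μ - 70.
The quadratic factors as (μ + 10)·(μ - 7).
Eigenvalues: -10, 6, 7.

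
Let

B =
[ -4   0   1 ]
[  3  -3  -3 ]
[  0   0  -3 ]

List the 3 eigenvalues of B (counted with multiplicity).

-4, -3, -3

The characteristic polynomial is p(t) = det(tI - B).
Expanding along the first row, p(t) = t^3 + 10t^2 + 33t + 36.
Since p(-3) = 0, t = -3 is a root.
Factor out (t + 3): p(t) = (t + 3)·(t^2 + 7t + 12).
The quadratic factors as (t + 4)·(t + 3).
Eigenvalues: -4, -3, -3.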